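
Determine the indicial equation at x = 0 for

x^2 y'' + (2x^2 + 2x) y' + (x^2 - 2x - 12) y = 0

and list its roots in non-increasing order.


Divide by x^2 to reach normal form y'' + P_1(x) y' + P_2(x) y = 0 with P_1(x) = 2 + 2/x and P_2(x) = 1 - 2/x - 12/x^2.
x = 0 is a singular point because the y'-coefficient 2 + 2/x has a pole at x = 0 and the y-coefficient 1 - 2/x - 12/x^2 has a pole at x = 0.
It is a regular singular point because x P_1(x) = p(x) = 2x + 2 and x^2 P_2(x) = q(x) = x^2 - 2x - 12 are polynomials, hence analytic at x = 0.
p(0) = 2,  q(0) = -12.
Indicial equation: r(r-1) + p(0) r + q(0) = 0, i.e. r^2 + (p(0) - 1) r + q(0) = 0, i.e. r^2 + 1 r - 12 = 0.
Discriminant: (1)^2 - 4(-12) = 49, so r = (-1 ± 7)/2.
Solving: r_1 = 3, r_2 = -4.

indicial: r^2 + 1 r - 12 = 0; roots r_1 = 3, r_2 = -4


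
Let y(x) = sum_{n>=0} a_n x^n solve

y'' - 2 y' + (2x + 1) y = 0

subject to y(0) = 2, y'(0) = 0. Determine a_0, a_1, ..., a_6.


Ansatz: y(x) = sum_{n>=0} a_n x^n, so y'(x) = sum_{n>=1} n a_n x^(n-1) and y''(x) = sum_{n>=2} n(n-1) a_n x^(n-2).
Substitute into P(x) y'' + Q(x) y' + R(x) y = 0 with P(x) = 1, Q(x) = -2, R(x) = 2x + 1, and match powers of x.
Initial conditions: a_0 = 2, a_1 = 0.
Setting the coefficient of each power of x to zero and solving order by order (substituting the coefficients already found):
  x^0: 2 a_2 - 2 a_1 + a_0 = 0  ->  2 a_2 = 2 a_1 - a_0 = -2  ->  a_2 = -1
  x^1: 6 a_3 - 4 a_2 + a_1 + 2 a_0 = 0  ->  6 a_3 = 4 a_2 - a_1 - 2 a_0 = -8  ->  a_3 = -4/3
  x^2: 12 a_4 - 6 a_3 + a_2 + 2 a_1 = 0  ->  12 a_4 = 6 a_3 - a_2 - 2 a_1 = -7  ->  a_4 = -7/12
  x^3: 20 a_5 - 8 a_4 + a_3 + 2 a_2 = 0  ->  20 a_5 = 8 a_4 - a_3 - 2 a_2 = -4/3  ->  a_5 = -1/15
  x^4: 30 a_6 - 10 a_5 + a_4 + 2 a_3 = 0  ->  30 a_6 = 10 a_5 - a_4 - 2 a_3 = 31/12  ->  a_6 = 31/360
Truncated series: y(x) = 2 - x^2 - (4/3) x^3 - (7/12) x^4 - (1/15) x^5 + (31/360) x^6 + O(x^7).

a_0 = 2; a_1 = 0; a_2 = -1; a_3 = -4/3; a_4 = -7/12; a_5 = -1/15; a_6 = 31/360


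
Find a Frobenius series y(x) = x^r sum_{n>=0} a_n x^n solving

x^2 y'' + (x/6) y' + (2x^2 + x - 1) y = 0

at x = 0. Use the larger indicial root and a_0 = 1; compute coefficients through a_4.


Write in Frobenius form y'' + (p(x)/x) y' + (q(x)/x^2) y = 0:
  p(x) = 1/6,  q(x) = 2x^2 + x - 1.
Indicial equation: r(r-1) + (1/6) r + (-1) = 0 -> roots r_1 = 3/2, r_2 = -2/3.
Take r = r_1 = 3/2. Let y(x) = x^r sum_{n>=0} a_n x^n with a_0 = 1.
Substitute y = x^r sum a_n x^n and match x^{r+n}. The recurrence is
  D(n) a_n + 1 a_{n-1} + 2 a_{n-2} = 0,  where D(n) = (r+n)(r+n-1) + (1/6)(r+n) + (-1).
  a_n = [-1 a_{n-1} - 2 a_{n-2}] / D(n).
Since the indicial polynomial factors as (r - r_1)(r - r_2), D(n) = (r_1 + n - r_1)(r_1 + n - r_2) = n(n + 13/6).
Evaluating step by step (a_0 = 1):
  n = 1: D(1) = 1(1 + 13/6) = 19/6; numerator = -1(1) = -1; a_1 = (-1)/(19/6) = -6/19
  n = 2: D(2) = 2(2 + 13/6) = 25/3; numerator = -1(-6/19) - 2(1) = -32/19; a_2 = (-32/19)/(25/3) = -96/475
  n = 3: D(3) = 3(3 + 13/6) = 31/2; numerator = -1(-96/475) - 2(-6/19) = 396/475; a_3 = (396/475)/(31/2) = 792/14725
  n = 4: D(4) = 4(4 + 13/6) = 74/3; numerator = -1(792/14725) - 2(-96/475) = 1032/2945; a_4 = (1032/2945)/(74/3) = 1548/108965

r = 3/2; a_0 = 1; a_1 = -6/19; a_2 = -96/475; a_3 = 792/14725; a_4 = 1548/108965


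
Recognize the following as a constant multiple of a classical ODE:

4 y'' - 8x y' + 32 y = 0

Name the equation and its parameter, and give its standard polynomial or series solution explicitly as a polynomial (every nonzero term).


All three coefficients share the factor 4; dividing through by 4 gives  y'' - 2x y' + 8 y = 0.
This matches the Hermite equation y'' - 2x y' + 2n y = 0 with 2n = 8, so n = 4; the polynomial solution is H_4(x).
With y = sum_k a_k x^k, matching x^k gives (k+2)(k+1) a_{k+2} = 2(k - n) a_k = 2(k - 4) a_k. The right side vanishes at k = 4, so the series with the parity of 4 terminates at degree 4.
Standard normalization: leading coefficient of H_n is 2^n, so a_4 = 2^4 = 16. Work downward with a_k = (k+1)(k+2) a_{k+2} / (2(k - n)):
  a_2 = (3)(4)(16) / (2(2 - 4)) = 192/(-4) = -48
  a_0 = (1)(2)(-48) / (2(0 - 4)) = -96/(-8) = 12
Hence H_4(x) = 16 x^4 - 48 x^2 + 12.

H_4(x); series = 16 x^4 - 48 x^2 + 12


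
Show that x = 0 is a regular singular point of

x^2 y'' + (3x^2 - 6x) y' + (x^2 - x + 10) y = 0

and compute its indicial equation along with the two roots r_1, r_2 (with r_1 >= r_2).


Divide by x^2 to reach normal form y'' + P_1(x) y' + P_2(x) y = 0 with P_1(x) = 3 - 6/x and P_2(x) = 1 - 1/x + 10/x^2.
x = 0 is a singular point because the y'-coefficient 3 - 6/x has a pole at x = 0 and the y-coefficient 1 - 1/x + 10/x^2 has a pole at x = 0.
It is a regular singular point because x P_1(x) = p(x) = 3x - 6 and x^2 P_2(x) = q(x) = x^2 - x + 10 are polynomials, hence analytic at x = 0.
p(0) = -6,  q(0) = 10.
Indicial equation: r(r-1) + p(0) r + q(0) = 0, i.e. r^2 + (p(0) - 1) r + q(0) = 0, i.e. r^2 - 7 r + 10 = 0.
Discriminant: (-7)^2 - 4(10) = 9, so r = (7 ± 3)/2.
Solving: r_1 = 5, r_2 = 2.

indicial: r^2 - 7 r + 10 = 0; roots r_1 = 5, r_2 = 2


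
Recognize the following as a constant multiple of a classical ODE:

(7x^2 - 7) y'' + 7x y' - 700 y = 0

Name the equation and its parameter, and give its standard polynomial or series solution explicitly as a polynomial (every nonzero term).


All three coefficients share the factor -7; dividing through by -7 gives  (1 - x^2) y'' - x y' + 100 y = 0.
This matches the Chebyshev equation (1 - x^2) y'' - x y' + n^2 y = 0 (note the -x y' term, not -2x y') with n^2 = 100, so n = 10; the polynomial solution is T_10(x).
With y = sum_k a_k x^k, matching x^k gives (k+2)(k+1) a_{k+2} = (k^2 - n^2) a_k = (k - 10)(k + 10) a_k. The right side vanishes at k = 10, so the series with the parity of 10 terminates at degree 10.
Standard normalization: leading coefficient of T_n is 2^(n-1), so a_10 = 2^9 = 512. Work downward with a_k = (k+1)(k+2) a_{k+2} / ((k - 10)(k + 10)):
  a_8 = (9)(10)(512) / ((8 - 10)(8 + 10)) = 46080/(-36) = -1280
  a_6 = (7)(8)(-1280) / ((6 - 10)(6 + 10)) = -71680/(-64) = 1120
  a_4 = (5)(6)(1120) / ((4 - 10)(4 + 10)) = 33600/(-84) = -400
  a_2 = (3)(4)(-400) / ((2 - 10)(2 + 10)) = -4800/(-96) = 50
  a_0 = (1)(2)(50) / ((0 - 10)(0 + 10)) = 100/(-100) = -1
Hence T_10(x) = 512 x^10 - 1280 x^8 + 1120 x^6 - 400 x^4 + 50 x^2 - 1.

T_10(x); series = 512 x^10 - 1280 x^8 + 1120 x^6 - 400 x^4 + 50 x^2 - 1


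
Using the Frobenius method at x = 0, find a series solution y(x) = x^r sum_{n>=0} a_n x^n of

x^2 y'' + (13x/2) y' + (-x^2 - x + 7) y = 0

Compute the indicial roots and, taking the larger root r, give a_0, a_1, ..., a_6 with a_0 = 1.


Write in Frobenius form y'' + (p(x)/x) y' + (q(x)/x^2) y = 0:
  p(x) = 13/2,  q(x) = -x^2 - x + 7.
Indicial equation: r(r-1) + (13/2) r + (7) = 0 -> roots r_1 = -2, r_2 = -7/2.
Take r = r_1 = -2. Let y(x) = x^r sum_{n>=0} a_n x^n with a_0 = 1.
Substitute y = x^r sum a_n x^n and match x^{r+n}. The recurrence is
  D(n) a_n - 1 a_{n-1} - 1 a_{n-2} = 0,  where D(n) = (r+n)(r+n-1) + (13/2)(r+n) + (7).
  a_n = [1 a_{n-1} + 1 a_{n-2}] / D(n).
Since the indicial polynomial factors as (r - r_1)(r - r_2), D(n) = (r_1 + n - r_1)(r_1 + n - r_2) = n(n + 3/2).
Evaluating step by step (a_0 = 1):
  n = 1: D(1) = 1(1 + 3/2) = 5/2; numerator = 1(1) = 1; a_1 = (1)/(5/2) = 2/5
  n = 2: D(2) = 2(2 + 3/2) = 7; numerator = 1(2/5) + 1(1) = 7/5; a_2 = (7/5)/(7) = 1/5
  n = 3: D(3) = 3(3 + 3/2) = 27/2; numerator = 1(1/5) + 1(2/5) = 3/5; a_3 = (3/5)/(27/2) = 2/45
  n = 4: D(4) = 4(4 + 3/2) = 22; numerator = 1(2/45) + 1(1/5) = 11/45; a_4 = (11/45)/(22) = 1/90
  n = 5: D(5) = 5(5 + 3/2) = 65/2; numerator = 1(1/90) + 1(2/45) = 1/18; a_5 = (1/18)/(65/2) = 1/585
  n = 6: D(6) = 6(6 + 3/2) = 45; numerator = 1(1/585) + 1(1/90) = 1/78; a_6 = (1/78)/(45) = 1/3510

r = -2; a_0 = 1; a_1 = 2/5; a_2 = 1/5; a_3 = 2/45; a_4 = 1/90; a_5 = 1/585; a_6 = 1/3510


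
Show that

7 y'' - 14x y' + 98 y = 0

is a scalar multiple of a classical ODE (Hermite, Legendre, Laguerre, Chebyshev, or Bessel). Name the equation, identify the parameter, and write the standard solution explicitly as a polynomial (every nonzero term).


All three coefficients share the factor 7; dividing through by 7 gives  y'' - 2x y' + 14 y = 0.
This matches the Hermite equation y'' - 2x y' + 2n y = 0 with 2n = 14, so n = 7; the polynomial solution is H_7(x).
With y = sum_k a_k x^k, matching x^k gives (k+2)(k+1) a_{k+2} = 2(k - n) a_k = 2(k - 7) a_k. The right side vanishes at k = 7, so the series with the parity of 7 terminates at degree 7.
Standard normalization: leading coefficient of H_n is 2^n, so a_7 = 2^7 = 128. Work downward with a_k = (k+1)(k+2) a_{k+2} / (2(k - n)):
  a_5 = (6)(7)(128) / (2(5 - 7)) = 5376/(-4) = -1344
  a_3 = (4)(5)(-1344) / (2(3 - 7)) = -26880/(-8) = 3360
  a_1 = (2)(3)(3360) / (2(1 - 7)) = 20160/(-12) = -1680
Hence H_7(x) = 128 x^7 - 1344 x^5 + 3360 x^3 - 1680 x.

H_7(x); series = 128 x^7 - 1344 x^5 + 3360 x^3 - 1680 x


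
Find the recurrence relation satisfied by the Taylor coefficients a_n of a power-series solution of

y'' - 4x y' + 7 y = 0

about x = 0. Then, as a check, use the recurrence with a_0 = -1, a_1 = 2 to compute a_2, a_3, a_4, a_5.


Substitute y = sum_n a_n x^n.
y''(x) has coefficient (n+2)(n+1) a_{n+2} at x^n;
-4 x y'(x) has coefficient -4 n a_n at x^n (shift);
7 y(x) has coefficient 7 a_n at x^n.
Matching x^n: (n+2)(n+1) a_{n+2} + (-4n + 7) a_n = 0.
Thus a_{n+2} = (4n - 7) / ((n+1)(n+2)) * a_n.

Check with a_0 = -1, a_1 = 2 (apply the recurrence for n = 0, 1, 2, 3): a_0 = -1, a_1 = 2, a_2 = 7/2, a_3 = -1, a_4 = 7/24, a_5 = -1/4.

a_(n+2) = (4n - 7) / ((n+1)(n+2)) * a_n; check: a_0 = -1, a_1 = 2, a_2 = 7/2, a_3 = -1, a_4 = 7/24, a_5 = -1/4


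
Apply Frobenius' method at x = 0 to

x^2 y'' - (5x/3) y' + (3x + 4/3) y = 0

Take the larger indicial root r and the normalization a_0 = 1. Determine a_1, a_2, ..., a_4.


Write in Frobenius form y'' + (p(x)/x) y' + (q(x)/x^2) y = 0:
  p(x) = -5/3,  q(x) = 3x + 4/3.
Indicial equation: r(r-1) + (-5/3) r + (4/3) = 0 -> roots r_1 = 2, r_2 = 2/3.
Take r = r_1 = 2. Let y(x) = x^r sum_{n>=0} a_n x^n with a_0 = 1.
Substitute y = x^r sum a_n x^n and match x^{r+n}. The recurrence is
  D(n) a_n + 3 a_{n-1} = 0,  where D(n) = (r+n)(r+n-1) + (-5/3)(r+n) + (4/3).
  a_n = -3 / D(n) * a_{n-1}.
Since the indicial polynomial factors as (r - r_1)(r - r_2), D(n) = (r_1 + n - r_1)(r_1 + n - r_2) = n(n + 4/3).
Evaluating step by step (a_0 = 1):
  n = 1: D(1) = 1(1 + 4/3) = 7/3; numerator = -3(1) = -3; a_1 = (-3)/(7/3) = -9/7
  n = 2: D(2) = 2(2 + 4/3) = 20/3; numerator = -3(-9/7) = 27/7; a_2 = (27/7)/(20/3) = 81/140
  n = 3: D(3) = 3(3 + 4/3) = 13; numerator = -3(81/140) = -243/140; a_3 = (-243/140)/(13) = -243/1820
  n = 4: D(4) = 4(4 + 4/3) = 64/3; numerator = -3(-243/1820) = 729/1820; a_4 = (729/1820)/(64/3) = 2187/116480

r = 2; a_0 = 1; a_1 = -9/7; a_2 = 81/140; a_3 = -243/1820; a_4 = 2187/116480


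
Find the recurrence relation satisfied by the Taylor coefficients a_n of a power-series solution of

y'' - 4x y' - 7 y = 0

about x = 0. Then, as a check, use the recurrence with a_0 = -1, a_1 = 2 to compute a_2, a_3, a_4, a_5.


Substitute y = sum_n a_n x^n.
y''(x) has coefficient (n+2)(n+1) a_{n+2} at x^n;
-4 x y'(x) has coefficient -4 n a_n at x^n (shift);
-7 y(x) has coefficient -7 a_n at x^n.
Matching x^n: (n+2)(n+1) a_{n+2} + (-4n - 7) a_n = 0.
Thus a_{n+2} = (4n + 7) / ((n+1)(n+2)) * a_n.

Check with a_0 = -1, a_1 = 2 (apply the recurrence for n = 0, 1, 2, 3): a_0 = -1, a_1 = 2, a_2 = -7/2, a_3 = 11/3, a_4 = -35/8, a_5 = 209/60.

a_(n+2) = (4n + 7) / ((n+1)(n+2)) * a_n; check: a_0 = -1, a_1 = 2, a_2 = -7/2, a_3 = 11/3, a_4 = -35/8, a_5 = 209/60


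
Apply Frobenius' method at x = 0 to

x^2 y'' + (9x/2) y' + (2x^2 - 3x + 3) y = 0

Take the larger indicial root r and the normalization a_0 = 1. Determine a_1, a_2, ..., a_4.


Write in Frobenius form y'' + (p(x)/x) y' + (q(x)/x^2) y = 0:
  p(x) = 9/2,  q(x) = 2x^2 - 3x + 3.
Indicial equation: r(r-1) + (9/2) r + (3) = 0 -> roots r_1 = -3/2, r_2 = -2.
Take r = r_1 = -3/2. Let y(x) = x^r sum_{n>=0} a_n x^n with a_0 = 1.
Substitute y = x^r sum a_n x^n and match x^{r+n}. The recurrence is
  D(n) a_n - 3 a_{n-1} + 2 a_{n-2} = 0,  where D(n) = (r+n)(r+n-1) + (9/2)(r+n) + (3).
  a_n = [3 a_{n-1} - 2 a_{n-2}] / D(n).
Since the indicial polynomial factors as (r - r_1)(r - r_2), D(n) = (r_1 + n - r_1)(r_1 + n - r_2) = n(n + 1/2).
Evaluating step by step (a_0 = 1):
  n = 1: D(1) = 1(1 + 1/2) = 3/2; numerator = 3(1) = 3; a_1 = (3)/(3/2) = 2
  n = 2: D(2) = 2(2 + 1/2) = 5; numerator = 3(2) - 2(1) = 4; a_2 = (4)/(5) = 4/5
  n = 3: D(3) = 3(3 + 1/2) = 21/2; numerator = 3(4/5) - 2(2) = -8/5; a_3 = (-8/5)/(21/2) = -16/105
  n = 4: D(4) = 4(4 + 1/2) = 18; numerator = 3(-16/105) - 2(4/5) = -72/35; a_4 = (-72/35)/(18) = -4/35

r = -3/2; a_0 = 1; a_1 = 2; a_2 = 4/5; a_3 = -16/105; a_4 = -4/35


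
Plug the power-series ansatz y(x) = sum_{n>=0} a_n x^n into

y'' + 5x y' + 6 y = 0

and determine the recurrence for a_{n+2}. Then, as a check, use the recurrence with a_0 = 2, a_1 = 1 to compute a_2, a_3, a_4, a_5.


Substitute y = sum_n a_n x^n.
y''(x) has coefficient (n+2)(n+1) a_{n+2} at x^n;
5 x y'(x) has coefficient 5 n a_n at x^n (shift);
6 y(x) has coefficient 6 a_n at x^n.
Matching x^n: (n+2)(n+1) a_{n+2} + (5n + 6) a_n = 0.
Thus a_{n+2} = (-5n - 6) / ((n+1)(n+2)) * a_n.

Check with a_0 = 2, a_1 = 1 (apply the recurrence for n = 0, 1, 2, 3): a_0 = 2, a_1 = 1, a_2 = -6, a_3 = -11/6, a_4 = 8, a_5 = 77/40.

a_(n+2) = (-5n - 6) / ((n+1)(n+2)) * a_n; check: a_0 = 2, a_1 = 1, a_2 = -6, a_3 = -11/6, a_4 = 8, a_5 = 77/40


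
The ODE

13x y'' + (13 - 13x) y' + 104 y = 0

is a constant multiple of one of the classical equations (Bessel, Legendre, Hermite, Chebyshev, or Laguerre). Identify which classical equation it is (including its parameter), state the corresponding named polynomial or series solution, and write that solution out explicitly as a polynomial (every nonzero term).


All three coefficients share the factor 13; dividing through by 13 gives  x y'' + (1 - x) y' + 8 y = 0.
This matches the Laguerre equation x y'' + (1 - x) y' + n y = 0 with n = 8; the polynomial solution is L_8(x).
With y = sum_k a_k x^k, matching x^k gives (k+1)k a_{k+1} + (k+1) a_{k+1} - k a_k + n a_k = 0, i.e. (k+1)^2 a_{k+1} = (k - n) a_k = (k - 8) a_k. The right side vanishes at k = 8, so the series terminates at degree 8.
Standard normalization L_n(0) = 1 gives a_0 = 1. Work upward with a_{k+1} = (k - 8) a_k / (k+1)^2:
  a_1 = (0 - 8)(1) / 1^2 = -8/1 = -8
  a_2 = (1 - 8)(-8) / 2^2 = 56/4 = 14
  a_3 = (2 - 8)(14) / 3^2 = -84/9 = -28/3
  a_4 = (3 - 8)(-28/3) / 4^2 = (140/3)/16 = 35/12
  a_5 = (4 - 8)(35/12) / 5^2 = (-35/3)/25 = -7/15
  a_6 = (5 - 8)(-7/15) / 6^2 = (7/5)/36 = 7/180
  a_7 = (6 - 8)(7/180) / 7^2 = (-7/90)/49 = -1/630
  a_8 = (7 - 8)(-1/630) / 8^2 = (1/630)/64 = 1/40320
Hence L_8(x) = x^8/40320 - x^7/630 + 7 x^6/180 - 7 x^5/15 + 35 x^4/12 - 28 x^3/3 + 14 x^2 - 8 x + 1.

L_8(x); series = x^8/40320 - x^7/630 + 7 x^6/180 - 7 x^5/15 + 35 x^4/12 - 28 x^3/3 + 14 x^2 - 8 x + 1


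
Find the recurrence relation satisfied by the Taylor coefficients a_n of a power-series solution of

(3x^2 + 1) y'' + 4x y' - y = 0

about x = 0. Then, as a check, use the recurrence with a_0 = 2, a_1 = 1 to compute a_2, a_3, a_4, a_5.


Substitute y = sum_n a_n x^n.
(1 + 3 x^2) y'' contributes (n+2)(n+1) a_{n+2} + 3 n(n-1) a_n at x^n.
4 x y'(x) contributes 4 n a_n at x^n.
-y(x) contributes -1 a_n at x^n.
Matching x^n: (n+2)(n+1) a_{n+2} + (3 n(n-1) + 4 n - 1) a_n = 0.
Thus a_{n+2} = (-3 n(n-1) - 4 n + 1) / ((n+1)(n+2)) * a_n.

Check with a_0 = 2, a_1 = 1 (apply the recurrence for n = 0, 1, 2, 3): a_0 = 2, a_1 = 1, a_2 = 1, a_3 = -1/2, a_4 = -13/12, a_5 = 29/40.

a_(n+2) = (-3 n(n-1) - 4 n + 1) / ((n+1)(n+2)) * a_n; check: a_0 = 2, a_1 = 1, a_2 = 1, a_3 = -1/2, a_4 = -13/12, a_5 = 29/40


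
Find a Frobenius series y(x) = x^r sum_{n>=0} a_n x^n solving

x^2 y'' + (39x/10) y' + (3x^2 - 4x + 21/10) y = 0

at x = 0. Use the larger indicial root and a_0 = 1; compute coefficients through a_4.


Write in Frobenius form y'' + (p(x)/x) y' + (q(x)/x^2) y = 0:
  p(x) = 39/10,  q(x) = 3x^2 - 4x + 21/10.
Indicial equation: r(r-1) + (39/10) r + (21/10) = 0 -> roots r_1 = -7/5, r_2 = -3/2.
Take r = r_1 = -7/5. Let y(x) = x^r sum_{n>=0} a_n x^n with a_0 = 1.
Substitute y = x^r sum a_n x^n and match x^{r+n}. The recurrence is
  D(n) a_n - 4 a_{n-1} + 3 a_{n-2} = 0,  where D(n) = (r+n)(r+n-1) + (39/10)(r+n) + (21/10).
  a_n = [4 a_{n-1} - 3 a_{n-2}] / D(n).
Since the indicial polynomial factors as (r - r_1)(r - r_2), D(n) = (r_1 + n - r_1)(r_1 + n - r_2) = n(n + 1/10).
Evaluating step by step (a_0 = 1):
  n = 1: D(1) = 1(1 + 1/10) = 11/10; numerator = 4(1) = 4; a_1 = (4)/(11/10) = 40/11
  n = 2: D(2) = 2(2 + 1/10) = 21/5; numerator = 4(40/11) - 3(1) = 127/11; a_2 = (127/11)/(21/5) = 635/231
  n = 3: D(3) = 3(3 + 1/10) = 93/10; numerator = 4(635/231) - 3(40/11) = 20/231; a_3 = (20/231)/(93/10) = 200/21483
  n = 4: D(4) = 4(4 + 1/10) = 82/5; numerator = 4(200/21483) - 3(635/231) = -25195/3069; a_4 = (-25195/3069)/(82/5) = -125975/251658

r = -7/5; a_0 = 1; a_1 = 40/11; a_2 = 635/231; a_3 = 200/21483; a_4 = -125975/251658


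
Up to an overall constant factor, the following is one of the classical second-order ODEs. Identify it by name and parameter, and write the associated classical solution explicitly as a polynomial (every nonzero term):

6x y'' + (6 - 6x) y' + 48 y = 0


All three coefficients share the factor 6; dividing through by 6 gives  x y'' + (1 - x) y' + 8 y = 0.
This matches the Laguerre equation x y'' + (1 - x) y' + n y = 0 with n = 8; the polynomial solution is L_8(x).
With y = sum_k a_k x^k, matching x^k gives (k+1)k a_{k+1} + (k+1) a_{k+1} - k a_k + n a_k = 0, i.e. (k+1)^2 a_{k+1} = (k - n) a_k = (k - 8) a_k. The right side vanishes at k = 8, so the series terminates at degree 8.
Standard normalization L_n(0) = 1 gives a_0 = 1. Work upward with a_{k+1} = (k - 8) a_k / (k+1)^2:
  a_1 = (0 - 8)(1) / 1^2 = -8/1 = -8
  a_2 = (1 - 8)(-8) / 2^2 = 56/4 = 14
  a_3 = (2 - 8)(14) / 3^2 = -84/9 = -28/3
  a_4 = (3 - 8)(-28/3) / 4^2 = (140/3)/16 = 35/12
  a_5 = (4 - 8)(35/12) / 5^2 = (-35/3)/25 = -7/15
  a_6 = (5 - 8)(-7/15) / 6^2 = (7/5)/36 = 7/180
  a_7 = (6 - 8)(7/180) / 7^2 = (-7/90)/49 = -1/630
  a_8 = (7 - 8)(-1/630) / 8^2 = (1/630)/64 = 1/40320
Hence L_8(x) = x^8/40320 - x^7/630 + 7 x^6/180 - 7 x^5/15 + 35 x^4/12 - 28 x^3/3 + 14 x^2 - 8 x + 1.

L_8(x); series = x^8/40320 - x^7/630 + 7 x^6/180 - 7 x^5/15 + 35 x^4/12 - 28 x^3/3 + 14 x^2 - 8 x + 1


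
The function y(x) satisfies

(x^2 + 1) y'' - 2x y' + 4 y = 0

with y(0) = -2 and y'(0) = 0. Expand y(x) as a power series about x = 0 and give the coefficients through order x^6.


Ansatz: y(x) = sum_{n>=0} a_n x^n, so y'(x) = sum_{n>=1} n a_n x^(n-1) and y''(x) = sum_{n>=2} n(n-1) a_n x^(n-2).
Substitute into P(x) y'' + Q(x) y' + R(x) y = 0 with P(x) = x^2 + 1, Q(x) = -2x, R(x) = 4, and match powers of x.
Initial conditions: a_0 = -2, a_1 = 0.
Setting the coefficient of each power of x to zero and solving order by order (substituting the coefficients already found):
  x^0: 2 a_2 + 4 a_0 = 0  ->  2 a_2 = -4 a_0 = 8  ->  a_2 = 4
  x^1: 6 a_3 + 2 a_1 = 0  ->  6 a_3 = -2 a_1 = 0  ->  a_3 = 0
  x^2: 12 a_4 + 2 a_2 = 0  ->  12 a_4 = -2 a_2 = -8  ->  a_4 = -2/3
  x^3: 20 a_5 + 4 a_3 = 0  ->  20 a_5 = -4 a_3 = 0  ->  a_5 = 0
  x^4: 30 a_6 + 8 a_4 = 0  ->  30 a_6 = -8 a_4 = 16/3  ->  a_6 = 8/45
Truncated series: y(x) = -2 + 4 x^2 - (2/3) x^4 + (8/45) x^6 + O(x^7).

a_0 = -2; a_1 = 0; a_2 = 4; a_3 = 0; a_4 = -2/3; a_5 = 0; a_6 = 8/45


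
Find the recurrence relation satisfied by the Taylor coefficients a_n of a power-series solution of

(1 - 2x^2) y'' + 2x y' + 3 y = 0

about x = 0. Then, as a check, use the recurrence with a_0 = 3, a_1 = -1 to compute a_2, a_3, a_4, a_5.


Substitute y = sum_n a_n x^n.
(1 - 2 x^2) y'' contributes (n+2)(n+1) a_{n+2} - 2 n(n-1) a_n at x^n.
2 x y'(x) contributes 2 n a_n at x^n.
3 y(x) contributes 3 a_n at x^n.
Matching x^n: (n+2)(n+1) a_{n+2} + (-2 n(n-1) + 2 n + 3) a_n = 0.
Thus a_{n+2} = (2 n(n-1) - 2 n - 3) / ((n+1)(n+2)) * a_n.

Check with a_0 = 3, a_1 = -1 (apply the recurrence for n = 0, 1, 2, 3): a_0 = 3, a_1 = -1, a_2 = -9/2, a_3 = 5/6, a_4 = 9/8, a_5 = 1/8.

a_(n+2) = (2 n(n-1) - 2 n - 3) / ((n+1)(n+2)) * a_n; check: a_0 = 3, a_1 = -1, a_2 = -9/2, a_3 = 5/6, a_4 = 9/8, a_5 = 1/8


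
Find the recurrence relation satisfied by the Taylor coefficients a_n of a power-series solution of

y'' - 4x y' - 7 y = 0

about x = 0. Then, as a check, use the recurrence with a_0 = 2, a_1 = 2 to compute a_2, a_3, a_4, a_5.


Substitute y = sum_n a_n x^n.
y''(x) has coefficient (n+2)(n+1) a_{n+2} at x^n;
-4 x y'(x) has coefficient -4 n a_n at x^n (shift);
-7 y(x) has coefficient -7 a_n at x^n.
Matching x^n: (n+2)(n+1) a_{n+2} + (-4n - 7) a_n = 0.
Thus a_{n+2} = (4n + 7) / ((n+1)(n+2)) * a_n.

Check with a_0 = 2, a_1 = 2 (apply the recurrence for n = 0, 1, 2, 3): a_0 = 2, a_1 = 2, a_2 = 7, a_3 = 11/3, a_4 = 35/4, a_5 = 209/60.

a_(n+2) = (4n + 7) / ((n+1)(n+2)) * a_n; check: a_0 = 2, a_1 = 2, a_2 = 7, a_3 = 11/3, a_4 = 35/4, a_5 = 209/60


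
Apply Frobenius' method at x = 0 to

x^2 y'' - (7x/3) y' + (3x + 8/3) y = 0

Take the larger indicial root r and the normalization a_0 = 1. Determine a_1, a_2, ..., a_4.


Write in Frobenius form y'' + (p(x)/x) y' + (q(x)/x^2) y = 0:
  p(x) = -7/3,  q(x) = 3x + 8/3.
Indicial equation: r(r-1) + (-7/3) r + (8/3) = 0 -> roots r_1 = 2, r_2 = 4/3.
Take r = r_1 = 2. Let y(x) = x^r sum_{n>=0} a_n x^n with a_0 = 1.
Substitute y = x^r sum a_n x^n and match x^{r+n}. The recurrence is
  D(n) a_n + 3 a_{n-1} = 0,  where D(n) = (r+n)(r+n-1) + (-7/3)(r+n) + (8/3).
  a_n = -3 / D(n) * a_{n-1}.
Since the indicial polynomial factors as (r - r_1)(r - r_2), D(n) = (r_1 + n - r_1)(r_1 + n - r_2) = n(n + 2/3).
Evaluating step by step (a_0 = 1):
  n = 1: D(1) = 1(1 + 2/3) = 5/3; numerator = -3(1) = -3; a_1 = (-3)/(5/3) = -9/5
  n = 2: D(2) = 2(2 + 2/3) = 16/3; numerator = -3(-9/5) = 27/5; a_2 = (27/5)/(16/3) = 81/80
  n = 3: D(3) = 3(3 + 2/3) = 11; numerator = -3(81/80) = -243/80; a_3 = (-243/80)/(11) = -243/880
  n = 4: D(4) = 4(4 + 2/3) = 56/3; numerator = -3(-243/880) = 729/880; a_4 = (729/880)/(56/3) = 2187/49280

r = 2; a_0 = 1; a_1 = -9/5; a_2 = 81/80; a_3 = -243/880; a_4 = 2187/49280


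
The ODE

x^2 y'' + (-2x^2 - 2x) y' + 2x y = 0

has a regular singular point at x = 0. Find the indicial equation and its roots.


Divide by x^2 to reach normal form y'' + P_1(x) y' + P_2(x) y = 0 with P_1(x) = -2 - 2/x and P_2(x) = 2/x.
x = 0 is a singular point because the y'-coefficient -2 - 2/x has a pole at x = 0 and the y-coefficient 2/x has a pole at x = 0.
It is a regular singular point because x P_1(x) = p(x) = -2x - 2 and x^2 P_2(x) = q(x) = 2x are polynomials, hence analytic at x = 0.
p(0) = -2,  q(0) = 0.
Indicial equation: r(r-1) + p(0) r + q(0) = 0, i.e. r^2 + (p(0) - 1) r + q(0) = 0, i.e. r^2 - 3 r = 0.
Discriminant: (-3)^2 - 4(0) = 9, so r = (3 ± 3)/2.
Solving: r_1 = 3, r_2 = 0.

indicial: r^2 - 3 r = 0; roots r_1 = 3, r_2 = 0


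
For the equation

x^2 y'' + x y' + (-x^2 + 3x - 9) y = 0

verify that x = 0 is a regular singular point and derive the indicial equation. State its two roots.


Divide by x^2 to reach normal form y'' + P_1(x) y' + P_2(x) y = 0 with P_1(x) = 1/x and P_2(x) = -1 + 3/x - 9/x^2.
x = 0 is a singular point because the y'-coefficient 1/x has a pole at x = 0 and the y-coefficient -1 + 3/x - 9/x^2 has a pole at x = 0.
It is a regular singular point because x P_1(x) = p(x) = 1 and x^2 P_2(x) = q(x) = -x^2 + 3x - 9 are polynomials, hence analytic at x = 0.
p(0) = 1,  q(0) = -9.
Indicial equation: r(r-1) + p(0) r + q(0) = 0, i.e. r^2 + (p(0) - 1) r + q(0) = 0, i.e. r^2 - 9 = 0.
Discriminant: (0)^2 - 4(-9) = 36, so r = (0 ± 6)/2.
Solving: r_1 = 3, r_2 = -3.

indicial: r^2 - 9 = 0; roots r_1 = 3, r_2 = -3


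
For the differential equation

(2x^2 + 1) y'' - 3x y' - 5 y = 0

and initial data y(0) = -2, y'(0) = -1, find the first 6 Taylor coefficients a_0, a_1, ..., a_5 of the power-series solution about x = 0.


Ansatz: y(x) = sum_{n>=0} a_n x^n, so y'(x) = sum_{n>=1} n a_n x^(n-1) and y''(x) = sum_{n>=2} n(n-1) a_n x^(n-2).
Substitute into P(x) y'' + Q(x) y' + R(x) y = 0 with P(x) = 2x^2 + 1, Q(x) = -3x, R(x) = -5, and match powers of x.
Initial conditions: a_0 = -2, a_1 = -1.
Setting the coefficient of each power of x to zero and solving order by order (substituting the coefficients already found):
  x^0: 2 a_2 - 5 a_0 = 0  ->  2 a_2 = 5 a_0 = -10  ->  a_2 = -5
  x^1: 6 a_3 - 8 a_1 = 0  ->  6 a_3 = 8 a_1 = -8  ->  a_3 = -4/3
  x^2: 12 a_4 - 7 a_2 = 0  ->  12 a_4 = 7 a_2 = -35  ->  a_4 = -35/12
  x^3: 20 a_5 - 2 a_3 = 0  ->  20 a_5 = 2 a_3 = -8/3  ->  a_5 = -2/15
Truncated series: y(x) = -2 - x - 5 x^2 - (4/3) x^3 - (35/12) x^4 - (2/15) x^5 + O(x^6).

a_0 = -2; a_1 = -1; a_2 = -5; a_3 = -4/3; a_4 = -35/12; a_5 = -2/15


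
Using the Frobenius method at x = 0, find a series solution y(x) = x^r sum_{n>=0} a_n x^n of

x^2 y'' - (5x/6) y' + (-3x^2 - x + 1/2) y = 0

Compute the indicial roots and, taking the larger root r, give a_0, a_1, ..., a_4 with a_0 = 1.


Write in Frobenius form y'' + (p(x)/x) y' + (q(x)/x^2) y = 0:
  p(x) = -5/6,  q(x) = -3x^2 - x + 1/2.
Indicial equation: r(r-1) + (-5/6) r + (1/2) = 0 -> roots r_1 = 3/2, r_2 = 1/3.
Take r = r_1 = 3/2. Let y(x) = x^r sum_{n>=0} a_n x^n with a_0 = 1.
Substitute y = x^r sum a_n x^n and match x^{r+n}. The recurrence is
  D(n) a_n - 1 a_{n-1} - 3 a_{n-2} = 0,  where D(n) = (r+n)(r+n-1) + (-5/6)(r+n) + (1/2).
  a_n = [1 a_{n-1} + 3 a_{n-2}] / D(n).
Since the indicial polynomial factors as (r - r_1)(r - r_2), D(n) = (r_1 + n - r_1)(r_1 + n - r_2) = n(n + 7/6).
Evaluating step by step (a_0 = 1):
  n = 1: D(1) = 1(1 + 7/6) = 13/6; numerator = 1(1) = 1; a_1 = (1)/(13/6) = 6/13
  n = 2: D(2) = 2(2 + 7/6) = 19/3; numerator = 1(6/13) + 3(1) = 45/13; a_2 = (45/13)/(19/3) = 135/247
  n = 3: D(3) = 3(3 + 7/6) = 25/2; numerator = 1(135/247) + 3(6/13) = 477/247; a_3 = (477/247)/(25/2) = 954/6175
  n = 4: D(4) = 4(4 + 7/6) = 62/3; numerator = 1(954/6175) + 3(135/247) = 11079/6175; a_4 = (11079/6175)/(62/3) = 33237/382850

r = 3/2; a_0 = 1; a_1 = 6/13; a_2 = 135/247; a_3 = 954/6175; a_4 = 33237/382850


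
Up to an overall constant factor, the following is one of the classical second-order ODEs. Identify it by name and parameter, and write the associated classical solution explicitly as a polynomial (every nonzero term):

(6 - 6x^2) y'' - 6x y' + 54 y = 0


All three coefficients share the factor 6; dividing through by 6 gives  (1 - x^2) y'' - x y' + 9 y = 0.
This matches the Chebyshev equation (1 - x^2) y'' - x y' + n^2 y = 0 (note the -x y' term, not -2x y') with n^2 = 9, so n = 3; the polynomial solution is T_3(x).
With y = sum_k a_k x^k, matching x^k gives (k+2)(k+1) a_{k+2} = (k^2 - n^2) a_k = (k - 3)(k + 3) a_k. The right side vanishes at k = 3, so the series with the parity of 3 terminates at degree 3.
Standard normalization: leading coefficient of T_n is 2^(n-1), so a_3 = 2^2 = 4. Work downward with a_k = (k+1)(k+2) a_{k+2} / ((k - 3)(k + 3)):
  a_1 = (2)(3)(4) / ((1 - 3)(1 + 3)) = 24/(-8) = -3
Hence T_3(x) = 4 x^3 - 3 x.

T_3(x); series = 4 x^3 - 3 x


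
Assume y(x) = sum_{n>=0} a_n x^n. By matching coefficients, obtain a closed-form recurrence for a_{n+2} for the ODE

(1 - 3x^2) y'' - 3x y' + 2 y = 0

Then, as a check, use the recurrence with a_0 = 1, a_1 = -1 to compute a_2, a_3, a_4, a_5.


Substitute y = sum_n a_n x^n.
(1 - 3 x^2) y'' contributes (n+2)(n+1) a_{n+2} - 3 n(n-1) a_n at x^n.
-3 x y'(x) contributes -3 n a_n at x^n.
2 y(x) contributes 2 a_n at x^n.
Matching x^n: (n+2)(n+1) a_{n+2} + (-3 n(n-1) - 3 n + 2) a_n = 0.
Thus a_{n+2} = (3 n(n-1) + 3 n - 2) / ((n+1)(n+2)) * a_n.

Check with a_0 = 1, a_1 = -1 (apply the recurrence for n = 0, 1, 2, 3): a_0 = 1, a_1 = -1, a_2 = -1, a_3 = -1/6, a_4 = -5/6, a_5 = -5/24.

a_(n+2) = (3 n(n-1) + 3 n - 2) / ((n+1)(n+2)) * a_n; check: a_0 = 1, a_1 = -1, a_2 = -1, a_3 = -1/6, a_4 = -5/6, a_5 = -5/24


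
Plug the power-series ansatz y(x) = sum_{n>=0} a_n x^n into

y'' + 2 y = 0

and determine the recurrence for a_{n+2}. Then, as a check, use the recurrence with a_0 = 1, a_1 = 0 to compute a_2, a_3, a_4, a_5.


Substitute y = sum_n a_n x^n into y'' + (const) y = 0.
y''(x) = sum_{n>=0} (n+2)(n+1) a_{n+2} x^n.
The ODE becomes sum_n [(n+2)(n+1) a_{n+2} + 2 a_n] x^n = 0.
Setting each coefficient to zero gives the recurrence:
  (n+2)(n+1) a_{n+2} + 2 a_n = 0,
  a_{n+2} = -2 / ((n+1)(n+2)) a_n.

Check with a_0 = 1, a_1 = 0 (apply the recurrence for n = 0, 1, 2, 3): a_0 = 1, a_1 = 0, a_2 = -1, a_3 = 0, a_4 = 1/6, a_5 = 0.

a_{n+2} = -2/((n+1)(n+2)) * a_n; check: a_0 = 1, a_1 = 0, a_2 = -1, a_3 = 0, a_4 = 1/6, a_5 = 0


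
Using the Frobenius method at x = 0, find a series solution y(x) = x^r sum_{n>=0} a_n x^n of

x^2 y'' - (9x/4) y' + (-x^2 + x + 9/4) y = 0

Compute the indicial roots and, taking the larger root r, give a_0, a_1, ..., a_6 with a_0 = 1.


Write in Frobenius form y'' + (p(x)/x) y' + (q(x)/x^2) y = 0:
  p(x) = -9/4,  q(x) = -x^2 + x + 9/4.
Indicial equation: r(r-1) + (-9/4) r + (9/4) = 0 -> roots r_1 = 9/4, r_2 = 1.
Take r = r_1 = 9/4. Let y(x) = x^r sum_{n>=0} a_n x^n with a_0 = 1.
Substitute y = x^r sum a_n x^n and match x^{r+n}. The recurrence is
  D(n) a_n + 1 a_{n-1} - 1 a_{n-2} = 0,  where D(n) = (r+n)(r+n-1) + (-9/4)(r+n) + (9/4).
  a_n = [-1 a_{n-1} + 1 a_{n-2}] / D(n).
Since the indicial polynomial factors as (r - r_1)(r - r_2), D(n) = (r_1 + n - r_1)(r_1 + n - r_2) = n(n + 5/4).
Evaluating step by step (a_0 = 1):
  n = 1: D(1) = 1(1 + 5/4) = 9/4; numerator = -1(1) = -1; a_1 = (-1)/(9/4) = -4/9
  n = 2: D(2) = 2(2 + 5/4) = 13/2; numerator = -1(-4/9) + 1(1) = 13/9; a_2 = (13/9)/(13/2) = 2/9
  n = 3: D(3) = 3(3 + 5/4) = 51/4; numerator = -1(2/9) + 1(-4/9) = -2/3; a_3 = (-2/3)/(51/4) = -8/153
  n = 4: D(4) = 4(4 + 5/4) = 21; numerator = -1(-8/153) + 1(2/9) = 14/51; a_4 = (14/51)/(21) = 2/153
  n = 5: D(5) = 5(5 + 5/4) = 125/4; numerator = -1(2/153) + 1(-8/153) = -10/153; a_5 = (-10/153)/(125/4) = -8/3825
  n = 6: D(6) = 6(6 + 5/4) = 87/2; numerator = -1(-8/3825) + 1(2/153) = 58/3825; a_6 = (58/3825)/(87/2) = 4/11475

r = 9/4; a_0 = 1; a_1 = -4/9; a_2 = 2/9; a_3 = -8/153; a_4 = 2/153; a_5 = -8/3825; a_6 = 4/11475


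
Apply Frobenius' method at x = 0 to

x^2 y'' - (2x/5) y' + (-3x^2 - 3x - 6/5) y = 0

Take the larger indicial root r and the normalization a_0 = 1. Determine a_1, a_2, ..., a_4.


Write in Frobenius form y'' + (p(x)/x) y' + (q(x)/x^2) y = 0:
  p(x) = -2/5,  q(x) = -3x^2 - 3x - 6/5.
Indicial equation: r(r-1) + (-2/5) r + (-6/5) = 0 -> roots r_1 = 2, r_2 = -3/5.
Take r = r_1 = 2. Let y(x) = x^r sum_{n>=0} a_n x^n with a_0 = 1.
Substitute y = x^r sum a_n x^n and match x^{r+n}. The recurrence is
  D(n) a_n - 3 a_{n-1} - 3 a_{n-2} = 0,  where D(n) = (r+n)(r+n-1) + (-2/5)(r+n) + (-6/5).
  a_n = [3 a_{n-1} + 3 a_{n-2}] / D(n).
Since the indicial polynomial factors as (r - r_1)(r - r_2), D(n) = (r_1 + n - r_1)(r_1 + n - r_2) = n(n + 13/5).
Evaluating step by step (a_0 = 1):
  n = 1: D(1) = 1(1 + 13/5) = 18/5; numerator = 3(1) = 3; a_1 = (3)/(18/5) = 5/6
  n = 2: D(2) = 2(2 + 13/5) = 46/5; numerator = 3(5/6) + 3(1) = 11/2; a_2 = (11/2)/(46/5) = 55/92
  n = 3: D(3) = 3(3 + 13/5) = 84/5; numerator = 3(55/92) + 3(5/6) = 395/92; a_3 = (395/92)/(84/5) = 1975/7728
  n = 4: D(4) = 4(4 + 13/5) = 132/5; numerator = 3(1975/7728) + 3(55/92) = 6595/2576; a_4 = (6595/2576)/(132/5) = 32975/340032

r = 2; a_0 = 1; a_1 = 5/6; a_2 = 55/92; a_3 = 1975/7728; a_4 = 32975/340032


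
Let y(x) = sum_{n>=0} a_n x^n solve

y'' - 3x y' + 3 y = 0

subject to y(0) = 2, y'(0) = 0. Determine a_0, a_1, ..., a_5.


Ansatz: y(x) = sum_{n>=0} a_n x^n, so y'(x) = sum_{n>=1} n a_n x^(n-1) and y''(x) = sum_{n>=2} n(n-1) a_n x^(n-2).
Substitute into P(x) y'' + Q(x) y' + R(x) y = 0 with P(x) = 1, Q(x) = -3x, R(x) = 3, and match powers of x.
Initial conditions: a_0 = 2, a_1 = 0.
Setting the coefficient of each power of x to zero and solving order by order (substituting the coefficients already found):
  x^0: 2 a_2 + 3 a_0 = 0  ->  2 a_2 = -3 a_0 = -6  ->  a_2 = -3
  x^1: 6 a_3 = 0  ->  a_3 = 0
  x^2: 12 a_4 - 3 a_2 = 0  ->  12 a_4 = 3 a_2 = -9  ->  a_4 = -3/4
  x^3: 20 a_5 - 6 a_3 = 0  ->  20 a_5 = 6 a_3 = 0  ->  a_5 = 0
Truncated series: y(x) = 2 - 3 x^2 - (3/4) x^4 + O(x^6).

a_0 = 2; a_1 = 0; a_2 = -3; a_3 = 0; a_4 = -3/4; a_5 = 0


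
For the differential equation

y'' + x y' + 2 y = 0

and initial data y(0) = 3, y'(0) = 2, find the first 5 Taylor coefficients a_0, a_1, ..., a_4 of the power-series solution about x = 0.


Ansatz: y(x) = sum_{n>=0} a_n x^n, so y'(x) = sum_{n>=1} n a_n x^(n-1) and y''(x) = sum_{n>=2} n(n-1) a_n x^(n-2).
Substitute into P(x) y'' + Q(x) y' + R(x) y = 0 with P(x) = 1, Q(x) = x, R(x) = 2, and match powers of x.
Initial conditions: a_0 = 3, a_1 = 2.
Setting the coefficient of each power of x to zero and solving order by order (substituting the coefficients already found):
  x^0: 2 a_2 + 2 a_0 = 0  ->  2 a_2 = -2 a_0 = -6  ->  a_2 = -3
  x^1: 6 a_3 + 3 a_1 = 0  ->  6 a_3 = -3 a_1 = -6  ->  a_3 = -1
  x^2: 12 a_4 + 4 a_2 = 0  ->  12 a_4 = -4 a_2 = 12  ->  a_4 = 1
Truncated series: y(x) = 3 + 2 x - 3 x^2 - x^3 + x^4 + O(x^5).

a_0 = 3; a_1 = 2; a_2 = -3; a_3 = -1; a_4 = 1


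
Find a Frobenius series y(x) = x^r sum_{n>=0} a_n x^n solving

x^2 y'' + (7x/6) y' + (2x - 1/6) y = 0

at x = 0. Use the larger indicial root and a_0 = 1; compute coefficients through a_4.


Write in Frobenius form y'' + (p(x)/x) y' + (q(x)/x^2) y = 0:
  p(x) = 7/6,  q(x) = 2x - 1/6.
Indicial equation: r(r-1) + (7/6) r + (-1/6) = 0 -> roots r_1 = 1/3, r_2 = -1/2.
Take r = r_1 = 1/3. Let y(x) = x^r sum_{n>=0} a_n x^n with a_0 = 1.
Substitute y = x^r sum a_n x^n and match x^{r+n}. The recurrence is
  D(n) a_n + 2 a_{n-1} = 0,  where D(n) = (r+n)(r+n-1) + (7/6)(r+n) + (-1/6).
  a_n = -2 / D(n) * a_{n-1}.
Since the indicial polynomial factors as (r - r_1)(r - r_2), D(n) = (r_1 + n - r_1)(r_1 + n - r_2) = n(n + 5/6).
Evaluating step by step (a_0 = 1):
  n = 1: D(1) = 1(1 + 5/6) = 11/6; numerator = -2(1) = -2; a_1 = (-2)/(11/6) = -12/11
  n = 2: D(2) = 2(2 + 5/6) = 17/3; numerator = -2(-12/11) = 24/11; a_2 = (24/11)/(17/3) = 72/187
  n = 3: D(3) = 3(3 + 5/6) = 23/2; numerator = -2(72/187) = -144/187; a_3 = (-144/187)/(23/2) = -288/4301
  n = 4: D(4) = 4(4 + 5/6) = 58/3; numerator = -2(-288/4301) = 576/4301; a_4 = (576/4301)/(58/3) = 864/124729

r = 1/3; a_0 = 1; a_1 = -12/11; a_2 = 72/187; a_3 = -288/4301; a_4 = 864/124729


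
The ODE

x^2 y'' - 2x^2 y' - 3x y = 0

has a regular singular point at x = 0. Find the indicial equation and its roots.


Divide by x^2 to reach normal form y'' + P_1(x) y' + P_2(x) y = 0 with P_1(x) = -2 and P_2(x) = -3/x.
x = 0 is a singular point because the y-coefficient -3/x has a pole at x = 0.
It is a regular singular point because x P_1(x) = p(x) = -2x and x^2 P_2(x) = q(x) = -3x are polynomials, hence analytic at x = 0.
p(0) = 0,  q(0) = 0.
Indicial equation: r(r-1) + p(0) r + q(0) = 0, i.e. r^2 + (p(0) - 1) r + q(0) = 0, i.e. r^2 - 1 r = 0.
Discriminant: (-1)^2 - 4(0) = 1, so r = (1 ± 1)/2.
Solving: r_1 = 1, r_2 = 0.

indicial: r^2 - 1 r = 0; roots r_1 = 1, r_2 = 0


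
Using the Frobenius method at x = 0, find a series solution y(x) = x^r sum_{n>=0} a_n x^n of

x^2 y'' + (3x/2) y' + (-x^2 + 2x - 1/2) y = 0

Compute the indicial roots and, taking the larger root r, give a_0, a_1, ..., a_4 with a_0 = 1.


Write in Frobenius form y'' + (p(x)/x) y' + (q(x)/x^2) y = 0:
  p(x) = 3/2,  q(x) = -x^2 + 2x - 1/2.
Indicial equation: r(r-1) + (3/2) r + (-1/2) = 0 -> roots r_1 = 1/2, r_2 = -1.
Take r = r_1 = 1/2. Let y(x) = x^r sum_{n>=0} a_n x^n with a_0 = 1.
Substitute y = x^r sum a_n x^n and match x^{r+n}. The recurrence is
  D(n) a_n + 2 a_{n-1} - 1 a_{n-2} = 0,  where D(n) = (r+n)(r+n-1) + (3/2)(r+n) + (-1/2).
  a_n = [-2 a_{n-1} + 1 a_{n-2}] / D(n).
Since the indicial polynomial factors as (r - r_1)(r - r_2), D(n) = (r_1 + n - r_1)(r_1 + n - r_2) = n(n + 3/2).
Evaluating step by step (a_0 = 1):
  n = 1: D(1) = 1(1 + 3/2) = 5/2; numerator = -2(1) = -2; a_1 = (-2)/(5/2) = -4/5
  n = 2: D(2) = 2(2 + 3/2) = 7; numerator = -2(-4/5) + 1(1) = 13/5; a_2 = (13/5)/(7) = 13/35
  n = 3: D(3) = 3(3 + 3/2) = 27/2; numerator = -2(13/35) + 1(-4/5) = -54/35; a_3 = (-54/35)/(27/2) = -4/35
  n = 4: D(4) = 4(4 + 3/2) = 22; numerator = -2(-4/35) + 1(13/35) = 3/5; a_4 = (3/5)/(22) = 3/110

r = 1/2; a_0 = 1; a_1 = -4/5; a_2 = 13/35; a_3 = -4/35; a_4 = 3/110


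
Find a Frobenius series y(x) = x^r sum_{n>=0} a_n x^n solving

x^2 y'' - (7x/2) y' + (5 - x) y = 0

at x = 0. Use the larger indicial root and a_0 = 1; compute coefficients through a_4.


Write in Frobenius form y'' + (p(x)/x) y' + (q(x)/x^2) y = 0:
  p(x) = -7/2,  q(x) = 5 - x.
Indicial equation: r(r-1) + (-7/2) r + (5) = 0 -> roots r_1 = 5/2, r_2 = 2.
Take r = r_1 = 5/2. Let y(x) = x^r sum_{n>=0} a_n x^n with a_0 = 1.
Substitute y = x^r sum a_n x^n and match x^{r+n}. The recurrence is
  D(n) a_n - 1 a_{n-1} = 0,  where D(n) = (r+n)(r+n-1) + (-7/2)(r+n) + (5).
  a_n = 1 / D(n) * a_{n-1}.
Since the indicial polynomial factors as (r - r_1)(r - r_2), D(n) = (r_1 + n - r_1)(r_1 + n - r_2) = n(n + 1/2).
Evaluating step by step (a_0 = 1):
  n = 1: D(1) = 1(1 + 1/2) = 3/2; numerator = 1(1) = 1; a_1 = (1)/(3/2) = 2/3
  n = 2: D(2) = 2(2 + 1/2) = 5; numerator = 1(2/3) = 2/3; a_2 = (2/3)/(5) = 2/15
  n = 3: D(3) = 3(3 + 1/2) = 21/2; numerator = 1(2/15) = 2/15; a_3 = (2/15)/(21/2) = 4/315
  n = 4: D(4) = 4(4 + 1/2) = 18; numerator = 1(4/315) = 4/315; a_4 = (4/315)/(18) = 2/2835

r = 5/2; a_0 = 1; a_1 = 2/3; a_2 = 2/15; a_3 = 4/315; a_4 = 2/2835


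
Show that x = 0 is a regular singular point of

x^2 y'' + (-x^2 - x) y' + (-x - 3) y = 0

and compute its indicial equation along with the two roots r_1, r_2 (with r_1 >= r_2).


Divide by x^2 to reach normal form y'' + P_1(x) y' + P_2(x) y = 0 with P_1(x) = -1 - 1/x and P_2(x) = -1/x - 3/x^2.
x = 0 is a singular point because the y'-coefficient -1 - 1/x has a pole at x = 0 and the y-coefficient -1/x - 3/x^2 has a pole at x = 0.
It is a regular singular point because x P_1(x) = p(x) = -x - 1 and x^2 P_2(x) = q(x) = -x - 3 are polynomials, hence analytic at x = 0.
p(0) = -1,  q(0) = -3.
Indicial equation: r(r-1) + p(0) r + q(0) = 0, i.e. r^2 + (p(0) - 1) r + q(0) = 0, i.e. r^2 - 2 r - 3 = 0.
Discriminant: (-2)^2 - 4(-3) = 16, so r = (2 ± 4)/2.
Solving: r_1 = 3, r_2 = -1.

indicial: r^2 - 2 r - 3 = 0; roots r_1 = 3, r_2 = -1


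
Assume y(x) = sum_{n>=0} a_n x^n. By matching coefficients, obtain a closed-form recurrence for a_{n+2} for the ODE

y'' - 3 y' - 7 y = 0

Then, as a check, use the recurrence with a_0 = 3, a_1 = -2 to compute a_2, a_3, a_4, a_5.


Substitute y = sum_n a_n x^n.
y''(x) has coefficient (n+2)(n+1) a_{n+2} at x^n;
-3 y'(x) has coefficient -3 (n+1) a_{n+1} at x^n;
-7 y(x) has coefficient -7 a_n at x^n.
Matching x^n: (n+2)(n+1) a_{n+2} - 3 (n+1) a_{n+1} - 7 a_n = 0.
Thus a_{n+2} = [3 (n+1) a_{n+1} + 7 a_n] / ((n+1)(n+2)).

Check with a_0 = 3, a_1 = -2 (apply the recurrence for n = 0, 1, 2, 3): a_0 = 3, a_1 = -2, a_2 = 15/2, a_3 = 31/6, a_4 = 33/4, a_5 = 811/120.

a_(n+2) = [3 (n+1) a_(n+1) + 7 a_n] / ((n+1)(n+2)); check: a_0 = 3, a_1 = -2, a_2 = 15/2, a_3 = 31/6, a_4 = 33/4, a_5 = 811/120


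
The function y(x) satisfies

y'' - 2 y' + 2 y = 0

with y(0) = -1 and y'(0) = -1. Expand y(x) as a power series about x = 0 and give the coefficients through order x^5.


Ansatz: y(x) = sum_{n>=0} a_n x^n, so y'(x) = sum_{n>=1} n a_n x^(n-1) and y''(x) = sum_{n>=2} n(n-1) a_n x^(n-2).
Substitute into P(x) y'' + Q(x) y' + R(x) y = 0 with P(x) = 1, Q(x) = -2, R(x) = 2, and match powers of x.
Initial conditions: a_0 = -1, a_1 = -1.
Setting the coefficient of each power of x to zero and solving order by order (substituting the coefficients already found):
  x^0: 2 a_2 - 2 a_1 + 2 a_0 = 0  ->  2 a_2 = 2 a_1 - 2 a_0 = 0  ->  a_2 = 0
  x^1: 6 a_3 - 4 a_2 + 2 a_1 = 0  ->  6 a_3 = 4 a_2 - 2 a_1 = 2  ->  a_3 = 1/3
  x^2: 12 a_4 - 6 a_3 + 2 a_2 = 0  ->  12 a_4 = 6 a_3 - 2 a_2 = 2  ->  a_4 = 1/6
  x^3: 20 a_5 - 8 a_4 + 2 a_3 = 0  ->  20 a_5 = 8 a_4 - 2 a_3 = 2/3  ->  a_5 = 1/30
Truncated series: y(x) = -1 - x + (1/3) x^3 + (1/6) x^4 + (1/30) x^5 + O(x^6).

a_0 = -1; a_1 = -1; a_2 = 0; a_3 = 1/3; a_4 = 1/6; a_5 = 1/30
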